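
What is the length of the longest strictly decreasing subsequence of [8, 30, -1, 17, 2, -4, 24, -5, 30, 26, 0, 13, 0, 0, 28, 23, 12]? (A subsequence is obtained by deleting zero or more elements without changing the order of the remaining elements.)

Let dp[i] be the longest decreasing subsequence ending at position i. Then dp = [1, 1, 2, 2, 3, 4, 2, 5, 1, 2, 4, 3, 4, 4, 2, 3, 4].
The maximum is 5; one witness is 30, 17, 2, -4, -5 at positions 2,4,5,6,8.

5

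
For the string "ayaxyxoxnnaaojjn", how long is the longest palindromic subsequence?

7

One longest palindromic subsequence is aaxoxaa (positions 1,3,6,7,8,11,12); it reads the same forward and backward, and the interval DP gives dp[1][16] = 7.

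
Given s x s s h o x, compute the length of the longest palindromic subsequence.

One longest palindromic subsequence is xssx (positions 2,3,4,7); it reads the same forward and backward, and the interval DP gives dp[1][7] = 4.

4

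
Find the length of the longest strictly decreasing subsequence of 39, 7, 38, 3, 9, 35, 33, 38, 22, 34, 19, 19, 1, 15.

One longest decreasing subsequence is 39, 38, 35, 33, 22, 19, 1 (positions 1,3,6,7,9,11,13), of length 7; no longer one exists.

7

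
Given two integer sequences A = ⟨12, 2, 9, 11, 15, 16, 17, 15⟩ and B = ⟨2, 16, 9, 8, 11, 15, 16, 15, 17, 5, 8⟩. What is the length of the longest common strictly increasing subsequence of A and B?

6

A longest common strictly increasing subsequence is 2, 9, 11, 15, 16, 17 (length 6); it appears in order in both A and B, and no longer such subsequence exists.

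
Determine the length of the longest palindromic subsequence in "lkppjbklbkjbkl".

Using dp[i][j] = 2 + dp[i+1][j−1] if the ends match, else max(dp[i+1][j], dp[i][j−1]):
dp[1][14] = 9. A witness is lkbkbkbkl at positions 1,2,6,7,9,10,12,13,14.

9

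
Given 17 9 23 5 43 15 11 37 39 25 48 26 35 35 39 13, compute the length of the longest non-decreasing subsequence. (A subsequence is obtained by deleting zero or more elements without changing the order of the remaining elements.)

Scanning left to right, the best length ending at each element is: 17→1, 9→1, 23→2, 5→1, 43→3, 15→2, 11→2, 37→3, 39→4, 25→3, 48→5, 26→4, 35→5, 35→6, 39→7, 13→3.
So the longest non-decreasing subsequence has length 7, e.g. 17, 23, 25, 26, 35, 35, 39.

7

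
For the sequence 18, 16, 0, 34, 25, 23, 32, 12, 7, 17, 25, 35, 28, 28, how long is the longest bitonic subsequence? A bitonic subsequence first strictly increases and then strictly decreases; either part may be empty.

Let inc[i] be the LIS ending at i and dec[i] the longest strictly decreasing subsequence starting at i. inc = [1, 1, 1, 2, 2, 2, 3, 2, 2, 3, 4, 5, 5, 5], dec = [4, 3, 1, 5, 4, 3, 3, 2, 1, 1, 1, 2, 1, 1].
max_i inc[i]+dec[i]−1 = 6, with one witness 18, 34, 25, 23, 12, 7.

6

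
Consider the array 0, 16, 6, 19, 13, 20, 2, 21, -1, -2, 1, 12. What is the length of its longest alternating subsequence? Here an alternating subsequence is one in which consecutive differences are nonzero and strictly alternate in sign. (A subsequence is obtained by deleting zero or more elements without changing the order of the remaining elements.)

Track the best alternating length ending on an up-step vs a down-step at each position: up/down = 1/1, 2/1, 2/3, 4/1, 4/5, 6/1, 2/7, 8/1, 1/9, 1/9, 10/9, 10/9.
The maximum over both is 10; one such subsequence is 0, 16, 6, 19, 13, 20, 2, 21, -1, 1.

10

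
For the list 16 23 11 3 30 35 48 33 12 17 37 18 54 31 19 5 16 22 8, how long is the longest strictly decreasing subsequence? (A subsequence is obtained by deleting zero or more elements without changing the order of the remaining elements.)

6

Scanning left to right, the best length ending at each element is: 16→1, 23→1, 11→2, 3→3, 30→1, 35→1, 48→1, 33→2, 12→3, 17→3, 37→2, 18→3, 54→1, 31→3, 19→4, 5→5, 16→5, 22→4, 8→6.
So the longest decreasing subsequence has length 6, e.g. 35, 33, 31, 19, 16, 8.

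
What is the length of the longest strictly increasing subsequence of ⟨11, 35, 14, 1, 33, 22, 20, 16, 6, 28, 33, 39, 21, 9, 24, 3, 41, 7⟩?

One longest increasing subsequence is 11, 14, 22, 28, 33, 39, 41 (positions 1,3,6,10,11,12,17), of length 7; no longer one exists.

7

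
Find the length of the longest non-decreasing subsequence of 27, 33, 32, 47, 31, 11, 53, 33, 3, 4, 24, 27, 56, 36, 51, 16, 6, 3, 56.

One longest non-decreasing subsequence is 3, 4, 24, 27, 36, 51, 56 (positions 9,10,11,12,14,15,19), of length 7; no longer one exists.

7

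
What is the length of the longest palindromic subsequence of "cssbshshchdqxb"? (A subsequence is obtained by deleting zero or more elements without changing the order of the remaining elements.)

7

One longest palindromic subsequence is cssbssc (positions 1,2,3,4,5,7,9); it reads the same forward and backward, and the interval DP gives dp[1][14] = 7.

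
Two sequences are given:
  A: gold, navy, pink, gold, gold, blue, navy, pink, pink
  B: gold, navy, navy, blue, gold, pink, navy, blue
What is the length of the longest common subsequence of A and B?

A longest common subsequence is gold, navy, pink, blue (length 4); the LCS DP confirms no longer common subsequence exists.

4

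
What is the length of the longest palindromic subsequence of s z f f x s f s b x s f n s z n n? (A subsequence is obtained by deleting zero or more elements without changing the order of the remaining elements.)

One longest palindromic subsequence is zsfsxsfsz (positions 2,6,7,8,10,11,12,14,15); it reads the same forward and backward, and the interval DP gives dp[1][17] = 9.

9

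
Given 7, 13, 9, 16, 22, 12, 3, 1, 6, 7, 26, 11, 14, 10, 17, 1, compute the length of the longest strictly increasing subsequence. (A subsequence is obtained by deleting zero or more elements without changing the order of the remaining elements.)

Let dp[i] be the longest increasing subsequence ending at position i. Then dp = [1, 2, 2, 3, 4, 3, 1, 1, 2, 3, 5, 4, 5, 4, 6, 1].
The maximum is 6; one witness is 3, 6, 7, 11, 14, 17 at positions 7,9,10,12,13,15.

6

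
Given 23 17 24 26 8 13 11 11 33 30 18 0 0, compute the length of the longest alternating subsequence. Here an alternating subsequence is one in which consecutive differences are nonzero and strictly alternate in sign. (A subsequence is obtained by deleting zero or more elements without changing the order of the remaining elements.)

8

Track the best alternating length ending on an up-step vs a down-step at each position: up/down = 1/1, 1/2, 3/1, 3/1, 1/4, 5/4, 5/6, 5/6, 7/1, 7/8, 7/8, 1/8, 1/8.
The maximum over both is 8; one such subsequence is 23, 17, 24, 8, 13, 11, 33, 30.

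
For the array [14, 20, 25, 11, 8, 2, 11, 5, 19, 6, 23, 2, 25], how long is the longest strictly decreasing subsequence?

5

Scanning left to right, the best length ending at each element is: 14→1, 20→1, 25→1, 11→2, 8→3, 2→4, 11→2, 5→4, 19→2, 6→4, 23→2, 2→5, 25→1.
So the longest decreasing subsequence has length 5, e.g. 14, 11, 8, 5, 2.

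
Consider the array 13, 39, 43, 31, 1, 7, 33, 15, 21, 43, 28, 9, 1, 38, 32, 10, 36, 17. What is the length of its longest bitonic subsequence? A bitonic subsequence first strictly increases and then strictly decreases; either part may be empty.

8

Let inc[i] be the LIS ending at i and dec[i] the longest strictly decreasing subsequence starting at i. inc = [1, 2, 3, 2, 1, 2, 3, 3, 4, 5, 5, 3, 1, 6, 6, 4, 7, 5], dec = [3, 5, 5, 4, 1, 2, 4, 3, 3, 4, 3, 2, 1, 3, 2, 1, 2, 1].
max_i inc[i]+dec[i]−1 = 8, with one witness 1, 7, 15, 21, 43, 38, 36, 17.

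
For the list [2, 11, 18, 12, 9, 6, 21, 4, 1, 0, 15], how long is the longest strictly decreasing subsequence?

Let dp[i] be the longest decreasing subsequence ending at position i. Then dp = [1, 1, 1, 2, 3, 4, 1, 5, 6, 7, 2].
The maximum is 7; one witness is 18, 12, 9, 6, 4, 1, 0 at positions 3,4,5,6,8,9,10.

7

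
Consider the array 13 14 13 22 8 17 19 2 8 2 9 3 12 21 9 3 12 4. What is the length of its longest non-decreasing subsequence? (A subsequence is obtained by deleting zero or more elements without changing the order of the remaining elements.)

Let dp[i] be the longest non-decreasing subsequence ending at position i. Then dp = [1, 2, 2, 3, 1, 3, 4, 1, 2, 2, 3, 3, 4, 5, 4, 4, 5, 5].
The maximum is 5; one witness is 13, 14, 17, 19, 21 at positions 1,2,6,7,14.

5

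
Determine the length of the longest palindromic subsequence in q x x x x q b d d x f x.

6

Using dp[i][j] = 2 + dp[i+1][j−1] if the ends match, else max(dp[i+1][j], dp[i][j−1]):
dp[1][12] = 6. A witness is xxddxx at positions 2,5,8,9,10,12.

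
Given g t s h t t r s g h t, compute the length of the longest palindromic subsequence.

One longest palindromic subsequence is thttht (positions 2,4,5,6,10,11); it reads the same forward and backward, and the interval DP gives dp[1][11] = 6.

6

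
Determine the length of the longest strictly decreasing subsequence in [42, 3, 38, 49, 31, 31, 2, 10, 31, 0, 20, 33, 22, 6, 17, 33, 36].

Scanning left to right, the best length ending at each element is: 42→1, 3→2, 38→2, 49→1, 31→3, 31→3, 2→4, 10→4, 31→3, 0→5, 20→4, 33→3, 22→4, 6→5, 17→5, 33→3, 36→3.
So the longest decreasing subsequence has length 5, e.g. 42, 38, 31, 2, 0.

5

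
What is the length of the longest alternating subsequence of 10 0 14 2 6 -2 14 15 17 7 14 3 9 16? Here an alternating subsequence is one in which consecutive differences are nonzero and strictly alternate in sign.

11

Track the best alternating length ending on an up-step vs a down-step at each position: up/down = 1/1, 1/2, 3/1, 3/4, 5/4, 1/6, 7/1, 7/1, 7/1, 7/8, 9/8, 7/10, 11/10, 11/8.
The maximum over both is 11; one such subsequence is 10, 0, 14, 2, 6, -2, 14, 7, 14, 3, 9.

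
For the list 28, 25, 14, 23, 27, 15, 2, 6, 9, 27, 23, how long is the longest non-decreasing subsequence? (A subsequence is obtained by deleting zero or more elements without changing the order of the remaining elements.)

Let dp[i] be the longest non-decreasing subsequence ending at position i. Then dp = [1, 1, 1, 2, 3, 2, 1, 2, 3, 4, 4].
The maximum is 4; one witness is 14, 23, 27, 27 at positions 3,4,5,10.

4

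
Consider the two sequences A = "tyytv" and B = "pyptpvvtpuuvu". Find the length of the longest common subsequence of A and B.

A longest common subsequence is ttv (length 3); the LCS DP confirms no longer common subsequence exists.

3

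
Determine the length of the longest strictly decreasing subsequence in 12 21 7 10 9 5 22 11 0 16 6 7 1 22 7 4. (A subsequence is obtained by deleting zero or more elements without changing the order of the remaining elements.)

5

Let dp[i] be the longest decreasing subsequence ending at position i. Then dp = [1, 1, 2, 2, 3, 4, 1, 2, 5, 2, 4, 4, 5, 1, 4, 5].
The maximum is 5; one witness is 12, 10, 9, 5, 0 at positions 1,4,5,6,9.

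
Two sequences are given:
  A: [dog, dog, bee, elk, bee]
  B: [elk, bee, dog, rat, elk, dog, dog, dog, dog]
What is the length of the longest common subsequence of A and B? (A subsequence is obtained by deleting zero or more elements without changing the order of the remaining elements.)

2

Backtracking the LCS table gives one alignment: dog (A1,B8) → dog (A2,B9).
So the longest common subsequence has length 2.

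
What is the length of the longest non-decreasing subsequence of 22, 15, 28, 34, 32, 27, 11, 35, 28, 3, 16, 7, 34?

One longest non-decreasing subsequence is 22, 28, 34, 35 (positions 1,3,4,8), of length 4; no longer one exists.

4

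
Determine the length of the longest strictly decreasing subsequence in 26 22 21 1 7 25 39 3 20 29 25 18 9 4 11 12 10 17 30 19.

Let dp[i] be the longest decreasing subsequence ending at position i. Then dp = [1, 2, 3, 4, 4, 2, 1, 5, 4, 2, 3, 5, 6, 7, 6, 6, 7, 6, 2, 5].
The maximum is 7; one witness is 26, 22, 21, 20, 18, 9, 4 at positions 1,2,3,9,12,13,14.

7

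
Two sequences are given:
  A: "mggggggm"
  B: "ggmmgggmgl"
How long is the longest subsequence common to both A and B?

A longest common subsequence is gggggg (length 6); the LCS DP confirms no longer common subsequence exists.

6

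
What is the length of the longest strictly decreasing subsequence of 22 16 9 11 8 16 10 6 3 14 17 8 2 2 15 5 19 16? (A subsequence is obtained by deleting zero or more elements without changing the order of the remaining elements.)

Let dp[i] be the longest decreasing subsequence ending at position i. Then dp = [1, 2, 3, 3, 4, 2, 4, 5, 6, 3, 2, 5, 7, 7, 3, 6, 2, 3].
The maximum is 7; one witness is 22, 16, 9, 8, 6, 3, 2 at positions 1,2,3,5,8,9,13.

7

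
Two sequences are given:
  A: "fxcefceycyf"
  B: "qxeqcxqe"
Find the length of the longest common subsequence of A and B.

A longest common subsequence is xece (length 4); the LCS DP confirms no longer common subsequence exists.

4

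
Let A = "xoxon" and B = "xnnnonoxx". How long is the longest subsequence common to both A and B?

A longest common subsequence is xox (length 3); the LCS DP confirms no longer common subsequence exists.

3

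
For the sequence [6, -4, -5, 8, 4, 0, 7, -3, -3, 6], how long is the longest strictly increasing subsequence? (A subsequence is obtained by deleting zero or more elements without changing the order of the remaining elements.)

3

Let dp[i] be the longest increasing subsequence ending at position i. Then dp = [1, 1, 1, 2, 2, 2, 3, 2, 2, 3].
The maximum is 3; one witness is -4, 4, 7 at positions 2,5,7.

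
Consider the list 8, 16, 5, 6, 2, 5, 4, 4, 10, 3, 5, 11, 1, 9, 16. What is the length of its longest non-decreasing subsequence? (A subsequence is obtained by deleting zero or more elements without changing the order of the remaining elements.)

Let dp[i] be the longest non-decreasing subsequence ending at position i. Then dp = [1, 2, 1, 2, 1, 2, 2, 3, 4, 2, 4, 5, 1, 5, 6].
The maximum is 6; one witness is 2, 4, 4, 10, 11, 16 at positions 5,7,8,9,12,15.

6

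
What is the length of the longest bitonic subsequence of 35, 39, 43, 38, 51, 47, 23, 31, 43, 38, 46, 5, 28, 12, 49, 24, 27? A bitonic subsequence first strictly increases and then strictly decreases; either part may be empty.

9

One longest bitonic subsequence is 35, 39, 43, 51, 47, 43, 38, 28, 27 (positions 1,2,3,5,6,9,10,13,17): it rises to 51 then falls. Length 9 is optimal.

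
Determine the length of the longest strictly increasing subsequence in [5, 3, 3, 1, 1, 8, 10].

One longest increasing subsequence is 5, 8, 10 (positions 1,6,7), of length 3; no longer one exists.

3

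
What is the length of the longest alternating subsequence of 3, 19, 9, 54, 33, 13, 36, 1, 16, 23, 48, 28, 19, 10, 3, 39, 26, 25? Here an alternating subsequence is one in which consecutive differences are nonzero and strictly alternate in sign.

11

Track the best alternating length ending on an up-step vs a down-step at each position: up/down = 1/1, 2/1, 2/3, 4/1, 4/5, 4/5, 6/5, 1/7, 8/7, 8/7, 8/5, 8/9, 8/9, 8/9, 8/9, 10/9, 10/11, 10/11.
The maximum over both is 11; one such subsequence is 3, 19, 9, 54, 33, 36, 1, 48, 28, 39, 26.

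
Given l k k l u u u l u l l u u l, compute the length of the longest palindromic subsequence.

9

Using dp[i][j] = 2 + dp[i+1][j−1] if the ends match, else max(dp[i+1][j], dp[i][j−1]):
dp[1][14] = 9. A witness is luullluul at positions 1,5,6,8,10,11,12,13,14.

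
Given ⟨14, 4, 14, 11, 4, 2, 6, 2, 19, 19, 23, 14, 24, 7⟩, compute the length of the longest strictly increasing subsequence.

Let dp[i] be the longest increasing subsequence ending at position i. Then dp = [1, 1, 2, 2, 1, 1, 2, 1, 3, 3, 4, 3, 5, 3].
The maximum is 5; one witness is 4, 14, 19, 23, 24 at positions 2,3,9,11,13.

5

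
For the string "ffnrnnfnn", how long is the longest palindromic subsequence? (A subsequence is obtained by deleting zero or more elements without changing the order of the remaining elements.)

One longest palindromic subsequence is nnfnn (positions 3,5,7,8,9); it reads the same forward and backward, and the interval DP gives dp[1][9] = 5.

5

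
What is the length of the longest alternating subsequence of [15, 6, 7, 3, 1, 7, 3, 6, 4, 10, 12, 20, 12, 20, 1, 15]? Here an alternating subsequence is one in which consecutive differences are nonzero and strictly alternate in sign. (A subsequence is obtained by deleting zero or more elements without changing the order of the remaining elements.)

Track the best alternating length ending on an up-step vs a down-step at each position: up/down = 1/1, 1/2, 3/2, 1/4, 1/4, 5/2, 5/6, 7/6, 7/8, 9/2, 9/2, 9/1, 9/10, 11/1, 1/12, 13/12.
The maximum over both is 13; one such subsequence is 15, 6, 7, 3, 7, 3, 6, 4, 20, 12, 20, 1, 15.

13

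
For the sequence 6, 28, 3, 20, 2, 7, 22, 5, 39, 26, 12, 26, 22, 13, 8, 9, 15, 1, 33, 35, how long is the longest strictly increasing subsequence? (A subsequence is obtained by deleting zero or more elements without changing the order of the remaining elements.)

7

Let dp[i] be the longest increasing subsequence ending at position i. Then dp = [1, 2, 1, 2, 1, 2, 3, 2, 4, 4, 3, 4, 4, 4, 3, 4, 5, 1, 6, 7].
The maximum is 7; one witness is 6, 7, 12, 13, 15, 33, 35 at positions 1,6,11,14,17,19,20.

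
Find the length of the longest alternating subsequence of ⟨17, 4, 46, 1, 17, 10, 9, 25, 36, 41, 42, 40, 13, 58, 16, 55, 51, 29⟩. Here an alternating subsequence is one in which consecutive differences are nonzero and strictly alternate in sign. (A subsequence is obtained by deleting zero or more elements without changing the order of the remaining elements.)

Track the best alternating length ending on an up-step vs a down-step at each position: up/down = 1/1, 1/2, 3/1, 1/4, 5/4, 5/6, 5/6, 7/4, 7/4, 7/4, 7/4, 7/8, 7/8, 9/1, 9/10, 11/10, 11/12, 11/12.
The maximum over both is 12; one such subsequence is 17, 4, 46, 1, 17, 10, 41, 40, 58, 16, 55, 51.

12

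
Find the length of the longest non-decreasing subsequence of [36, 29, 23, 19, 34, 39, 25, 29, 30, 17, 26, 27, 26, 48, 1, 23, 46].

Scanning left to right, the best length ending at each element is: 36→1, 29→1, 23→1, 19→1, 34→2, 39→3, 25→2, 29→3, 30→4, 17→1, 26→3, 27→4, 26→4, 48→5, 1→1, 23→2, 46→5.
So the longest non-decreasing subsequence has length 5, e.g. 23, 25, 29, 30, 48.

5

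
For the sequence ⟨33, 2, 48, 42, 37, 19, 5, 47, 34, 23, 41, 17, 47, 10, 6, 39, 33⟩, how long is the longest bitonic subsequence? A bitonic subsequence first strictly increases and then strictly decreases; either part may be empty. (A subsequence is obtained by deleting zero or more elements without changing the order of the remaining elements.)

9

One longest bitonic subsequence is 33, 48, 42, 37, 34, 23, 17, 10, 6 (positions 1,3,4,5,9,10,12,14,15): it rises to 48 then falls. Length 9 is optimal.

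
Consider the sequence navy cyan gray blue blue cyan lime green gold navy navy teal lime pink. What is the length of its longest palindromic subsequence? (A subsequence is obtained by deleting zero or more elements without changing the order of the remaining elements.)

Using dp[i][j] = 2 + dp[i+1][j−1] if the ends match, else max(dp[i+1][j], dp[i][j−1]):
dp[1][14] = 6. A witness is navy cyan blue blue cyan navy at positions 1,2,4,5,6,11.

6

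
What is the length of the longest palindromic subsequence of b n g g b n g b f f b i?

6

Using dp[i][j] = 2 + dp[i+1][j−1] if the ends match, else max(dp[i+1][j], dp[i][j−1]):
dp[1][12] = 6. A witness is bnggnb at positions 1,2,3,4,6,11.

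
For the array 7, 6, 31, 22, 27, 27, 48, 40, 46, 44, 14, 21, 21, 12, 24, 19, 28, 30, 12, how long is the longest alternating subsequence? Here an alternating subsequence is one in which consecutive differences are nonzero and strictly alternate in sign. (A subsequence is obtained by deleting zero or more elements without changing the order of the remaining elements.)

14

Track the best alternating length ending on an up-step vs a down-step at each position: up/down = 1/1, 1/2, 3/1, 3/4, 5/4, 5/4, 5/1, 5/6, 7/6, 7/8, 3/8, 9/8, 9/8, 3/10, 11/8, 11/12, 13/8, 13/8, 3/14.
The maximum over both is 14; one such subsequence is 7, 6, 31, 22, 48, 40, 46, 14, 21, 12, 24, 19, 28, 12.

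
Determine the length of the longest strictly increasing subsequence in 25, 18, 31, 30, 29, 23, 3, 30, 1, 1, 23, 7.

Let dp[i] be the longest increasing subsequence ending at position i. Then dp = [1, 1, 2, 2, 2, 2, 1, 3, 1, 1, 2, 2].
The maximum is 3; one witness is 25, 29, 30 at positions 1,5,8.

3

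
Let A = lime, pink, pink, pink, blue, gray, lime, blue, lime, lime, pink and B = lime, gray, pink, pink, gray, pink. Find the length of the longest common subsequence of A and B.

Backtracking the LCS table gives one alignment: lime (A1,B1) → pink (A3,B3) → pink (A4,B4) → gray (A6,B5) → pink (A11,B6).
So the longest common subsequence has length 5.

5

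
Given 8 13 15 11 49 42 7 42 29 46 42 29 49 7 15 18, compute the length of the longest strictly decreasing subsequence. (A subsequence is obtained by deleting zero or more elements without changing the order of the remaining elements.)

One longest decreasing subsequence is 49, 46, 42, 29, 7 (positions 5,10,11,12,14), of length 5; no longer one exists.

5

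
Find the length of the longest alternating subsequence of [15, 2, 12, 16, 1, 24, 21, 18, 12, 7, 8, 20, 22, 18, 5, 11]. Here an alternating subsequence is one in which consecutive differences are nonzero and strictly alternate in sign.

9

A longest alternating subsequence is 15, 2, 12, 1, 24, 7, 8, 5, 11 (positions 1,2,3,5,6,10,11,15,16); its 8 consecutive differences strictly alternate in sign, and length 9 is optimal.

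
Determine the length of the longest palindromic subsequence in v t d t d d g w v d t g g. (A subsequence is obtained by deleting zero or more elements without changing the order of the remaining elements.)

Using dp[i][j] = 2 + dp[i+1][j−1] if the ends match, else max(dp[i+1][j], dp[i][j−1]):
dp[1][13] = 6. A witness is tddddt at positions 2,3,5,6,10,11.

6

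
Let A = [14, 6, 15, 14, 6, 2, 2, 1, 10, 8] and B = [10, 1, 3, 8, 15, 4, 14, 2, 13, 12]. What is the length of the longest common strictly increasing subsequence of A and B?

For each value that appears in both, track the longest common increasing run ending there.
The best achievable length is 2; one witness is 1, 8 (A-positions 8,10, B-positions 2,4).

2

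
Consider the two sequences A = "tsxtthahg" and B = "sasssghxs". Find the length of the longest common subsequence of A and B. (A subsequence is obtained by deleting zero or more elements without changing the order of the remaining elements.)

3

Backtracking the LCS table gives one alignment: s (A2,B1) → a (A7,B2) → h (A8,B7).
So the longest common subsequence has length 3.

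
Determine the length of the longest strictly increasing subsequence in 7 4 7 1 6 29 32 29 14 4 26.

4

One longest increasing subsequence is 4, 7, 29, 32 (positions 2,3,6,7), of length 4; no longer one exists.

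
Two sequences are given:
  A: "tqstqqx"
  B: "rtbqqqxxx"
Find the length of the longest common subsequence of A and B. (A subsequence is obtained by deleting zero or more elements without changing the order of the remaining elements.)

A longest common subsequence is tqqqx (length 5); the LCS DP confirms no longer common subsequence exists.

5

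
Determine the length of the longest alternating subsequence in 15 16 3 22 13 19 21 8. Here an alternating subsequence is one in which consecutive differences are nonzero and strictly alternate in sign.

Track the best alternating length ending on an up-step vs a down-step at each position: up/down = 1/1, 2/1, 1/3, 4/1, 4/5, 6/5, 6/5, 4/7.
The maximum over both is 7; one such subsequence is 15, 16, 3, 22, 13, 19, 8.

7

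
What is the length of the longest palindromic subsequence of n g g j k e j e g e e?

Using dp[i][j] = 2 + dp[i+1][j−1] if the ends match, else max(dp[i+1][j], dp[i][j−1]):
dp[1][11] = 5. A witness is eegee at positions 6,8,9,10,11.

5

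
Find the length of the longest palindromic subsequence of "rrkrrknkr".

6

One longest palindromic subsequence is rkrrkr (positions 1,3,4,5,8,9); it reads the same forward and backward, and the interval DP gives dp[1][9] = 6.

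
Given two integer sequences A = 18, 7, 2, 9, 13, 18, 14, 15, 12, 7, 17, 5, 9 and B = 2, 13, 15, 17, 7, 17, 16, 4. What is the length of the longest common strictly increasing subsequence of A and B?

4

A longest common strictly increasing subsequence is 2, 13, 15, 17 (length 4); it appears in order in both A and B, and no longer such subsequence exists.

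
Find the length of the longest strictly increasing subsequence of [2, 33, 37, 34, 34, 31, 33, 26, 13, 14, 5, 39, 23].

4

Scanning left to right, the best length ending at each element is: 2→1, 33→2, 37→3, 34→3, 34→3, 31→2, 33→3, 26→2, 13→2, 14→3, 5→2, 39→4, 23→4.
So the longest increasing subsequence has length 4, e.g. 2, 33, 37, 39.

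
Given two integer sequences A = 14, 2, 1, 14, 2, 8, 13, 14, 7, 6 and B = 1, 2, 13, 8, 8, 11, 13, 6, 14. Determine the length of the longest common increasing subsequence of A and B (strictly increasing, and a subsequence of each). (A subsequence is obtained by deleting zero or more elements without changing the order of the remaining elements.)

For each value that appears in both, track the longest common increasing run ending there.
The best achievable length is 5; one witness is 1, 2, 8, 13, 14 (A-positions 3,5,6,7,8, B-positions 1,2,4,7,9).

5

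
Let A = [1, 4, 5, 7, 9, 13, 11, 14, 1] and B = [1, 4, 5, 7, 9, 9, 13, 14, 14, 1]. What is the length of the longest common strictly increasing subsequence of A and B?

7

A longest common strictly increasing subsequence is 1, 4, 5, 7, 9, 13, 14 (length 7); it appears in order in both A and B, and no longer such subsequence exists.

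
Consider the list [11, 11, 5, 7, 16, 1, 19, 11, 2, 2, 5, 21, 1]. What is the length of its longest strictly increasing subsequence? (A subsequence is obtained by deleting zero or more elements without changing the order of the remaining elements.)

Scanning left to right, the best length ending at each element is: 11→1, 11→1, 5→1, 7→2, 16→3, 1→1, 19→4, 11→3, 2→2, 2→2, 5→3, 21→5, 1→1.
So the longest increasing subsequence has length 5, e.g. 5, 7, 16, 19, 21.

5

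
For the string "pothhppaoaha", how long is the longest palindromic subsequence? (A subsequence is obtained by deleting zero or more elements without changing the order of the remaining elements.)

One longest palindromic subsequence is haoah (positions 5,8,9,10,11); it reads the same forward and backward, and the interval DP gives dp[1][12] = 5.

5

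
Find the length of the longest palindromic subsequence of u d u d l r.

Using dp[i][j] = 2 + dp[i+1][j−1] if the ends match, else max(dp[i+1][j], dp[i][j−1]):
dp[1][6] = 3. A witness is dud at positions 2,3,4.

3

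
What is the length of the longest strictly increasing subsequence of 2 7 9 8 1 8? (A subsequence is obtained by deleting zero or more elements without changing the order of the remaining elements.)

3

Let dp[i] be the longest increasing subsequence ending at position i. Then dp = [1, 2, 3, 3, 1, 3].
The maximum is 3; one witness is 2, 7, 9 at positions 1,2,3.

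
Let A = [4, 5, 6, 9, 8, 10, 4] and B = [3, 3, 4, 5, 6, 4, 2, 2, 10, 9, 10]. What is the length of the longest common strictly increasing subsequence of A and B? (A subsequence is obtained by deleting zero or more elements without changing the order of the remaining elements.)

For each value that appears in both, track the longest common increasing run ending there.
The best achievable length is 5; one witness is 4, 5, 6, 9, 10 (A-positions 1,2,3,4,6, B-positions 3,4,5,10,11).

5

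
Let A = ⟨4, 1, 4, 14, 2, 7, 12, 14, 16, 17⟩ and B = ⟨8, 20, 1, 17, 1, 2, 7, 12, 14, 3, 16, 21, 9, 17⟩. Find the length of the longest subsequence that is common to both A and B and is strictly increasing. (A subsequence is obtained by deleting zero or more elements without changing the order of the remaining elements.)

7

For each value that appears in both, track the longest common increasing run ending there.
The best achievable length is 7; one witness is 1, 2, 7, 12, 14, 16, 17 (A-positions 2,5,6,7,8,9,10, B-positions 3,6,7,8,9,11,14).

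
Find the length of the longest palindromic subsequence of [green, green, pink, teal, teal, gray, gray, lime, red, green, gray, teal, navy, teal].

One longest palindromic subsequence is teal teal gray green gray teal teal (positions 4,5,6,10,11,12,14); it reads the same forward and backward, and the interval DP gives dp[1][14] = 7.

7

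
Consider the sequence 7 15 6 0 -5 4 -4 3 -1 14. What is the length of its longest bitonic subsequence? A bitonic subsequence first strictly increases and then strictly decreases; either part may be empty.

6

Let inc[i] be the LIS ending at i and dec[i] the longest strictly decreasing subsequence starting at i. inc = [1, 2, 1, 1, 1, 2, 2, 3, 3, 4], dec = [5, 5, 4, 2, 1, 3, 1, 2, 1, 1].
max_i inc[i]+dec[i]−1 = 6, with one witness 7, 15, 6, 4, 3, -1.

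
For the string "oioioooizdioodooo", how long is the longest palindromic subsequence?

Using dp[i][j] = 2 + dp[i+1][j−1] if the ends match, else max(dp[i+1][j], dp[i][j−1]):
dp[1][17] = 13. A witness is oooooidiooooo at positions 1,3,5,6,7,8,10,11,12,13,15,16,17.

13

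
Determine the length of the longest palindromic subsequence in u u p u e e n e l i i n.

One longest palindromic subsequence is niin (positions 7,10,11,12); it reads the same forward and backward, and the interval DP gives dp[1][12] = 4.

4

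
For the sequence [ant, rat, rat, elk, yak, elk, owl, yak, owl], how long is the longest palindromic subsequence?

One longest palindromic subsequence is owl yak owl (positions 7,8,9); it reads the same forward and backward, and the interval DP gives dp[1][9] = 3.

3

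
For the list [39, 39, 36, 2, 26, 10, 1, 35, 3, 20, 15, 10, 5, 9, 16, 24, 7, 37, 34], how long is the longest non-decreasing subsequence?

Let dp[i] be the longest non-decreasing subsequence ending at position i. Then dp = [1, 2, 1, 1, 2, 2, 1, 3, 2, 3, 3, 3, 3, 4, 5, 6, 4, 7, 7].
The maximum is 7; one witness is 2, 3, 5, 9, 16, 24, 37 at positions 4,9,13,14,15,16,18.

7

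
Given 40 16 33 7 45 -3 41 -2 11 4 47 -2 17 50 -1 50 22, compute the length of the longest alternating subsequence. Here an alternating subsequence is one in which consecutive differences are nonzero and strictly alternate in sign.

16

Track the best alternating length ending on an up-step vs a down-step at each position: up/down = 1/1, 1/2, 3/2, 1/4, 5/1, 1/6, 7/6, 7/8, 9/8, 9/10, 11/1, 7/12, 13/12, 13/1, 13/14, 15/1, 15/16.
The maximum over both is 16; one such subsequence is 40, 16, 33, 7, 45, -3, 41, -2, 11, 4, 47, -2, 17, -1, 50, 22.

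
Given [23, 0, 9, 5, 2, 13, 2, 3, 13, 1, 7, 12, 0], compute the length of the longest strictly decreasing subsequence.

6

Let dp[i] be the longest decreasing subsequence ending at position i. Then dp = [1, 2, 2, 3, 4, 2, 4, 4, 2, 5, 3, 3, 6].
The maximum is 6; one witness is 23, 9, 5, 2, 1, 0 at positions 1,3,4,5,10,13.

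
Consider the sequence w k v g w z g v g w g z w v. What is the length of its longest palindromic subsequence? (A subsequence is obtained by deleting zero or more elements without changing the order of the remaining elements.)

Using dp[i][j] = 2 + dp[i+1][j−1] if the ends match, else max(dp[i+1][j], dp[i][j−1]):
dp[1][14] = 9. A witness is vwzgwgzwv at positions 3,5,6,7,10,11,12,13,14.

9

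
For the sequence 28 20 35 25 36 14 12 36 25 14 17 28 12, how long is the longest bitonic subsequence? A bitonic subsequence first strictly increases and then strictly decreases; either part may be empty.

6

One longest bitonic subsequence is 28, 35, 36, 25, 17, 12 (positions 1,3,5,9,11,13): it rises to 36 then falls. Length 6 is optimal.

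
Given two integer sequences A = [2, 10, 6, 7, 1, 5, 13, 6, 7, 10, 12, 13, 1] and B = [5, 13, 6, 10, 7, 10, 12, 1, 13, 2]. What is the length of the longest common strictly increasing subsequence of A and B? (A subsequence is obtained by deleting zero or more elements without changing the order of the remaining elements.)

For each value that appears in both, track the longest common increasing run ending there.
The best achievable length is 6; one witness is 5, 6, 7, 10, 12, 13 (A-positions 6,8,9,10,11,12, B-positions 1,3,5,6,7,9).

6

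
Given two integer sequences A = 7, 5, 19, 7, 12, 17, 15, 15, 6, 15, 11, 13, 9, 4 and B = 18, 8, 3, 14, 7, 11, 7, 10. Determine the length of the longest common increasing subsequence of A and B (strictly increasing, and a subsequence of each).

2

For each value that appears in both, track the longest common increasing run ending there.
The best achievable length is 2; one witness is 7, 11 (A-positions 1,11, B-positions 5,6).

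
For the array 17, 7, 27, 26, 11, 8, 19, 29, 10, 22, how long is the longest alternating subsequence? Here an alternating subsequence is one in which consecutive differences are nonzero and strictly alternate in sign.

Track the best alternating length ending on an up-step vs a down-step at each position: up/down = 1/1, 1/2, 3/1, 3/4, 3/4, 3/4, 5/4, 5/1, 5/6, 7/6.
The maximum over both is 7; one such subsequence is 17, 7, 27, 11, 19, 10, 22.

7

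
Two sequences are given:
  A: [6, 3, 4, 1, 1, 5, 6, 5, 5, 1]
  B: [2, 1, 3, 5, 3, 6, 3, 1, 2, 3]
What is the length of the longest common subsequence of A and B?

Backtracking the LCS table gives one alignment: 3 (A2,B3) → 5 (A6,B4) → 6 (A7,B6) → 1 (A10,B8).
So the longest common subsequence has length 4.

4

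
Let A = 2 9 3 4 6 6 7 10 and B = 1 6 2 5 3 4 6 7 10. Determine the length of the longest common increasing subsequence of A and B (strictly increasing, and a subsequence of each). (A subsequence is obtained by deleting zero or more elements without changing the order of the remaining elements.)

6

For each value that appears in both, track the longest common increasing run ending there.
The best achievable length is 6; one witness is 2, 3, 4, 6, 7, 10 (A-positions 1,3,4,5,7,8, B-positions 3,5,6,7,8,9).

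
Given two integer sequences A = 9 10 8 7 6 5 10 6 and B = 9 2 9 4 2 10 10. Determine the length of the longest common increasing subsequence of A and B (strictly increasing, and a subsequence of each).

For each value that appears in both, track the longest common increasing run ending there.
The best achievable length is 2; one witness is 9, 10 (A-positions 1,2, B-positions 1,6).

2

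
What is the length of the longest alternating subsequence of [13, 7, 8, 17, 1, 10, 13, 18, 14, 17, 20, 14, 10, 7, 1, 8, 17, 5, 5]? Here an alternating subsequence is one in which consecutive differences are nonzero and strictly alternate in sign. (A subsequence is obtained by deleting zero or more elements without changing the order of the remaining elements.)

10

A longest alternating subsequence is 13, 7, 8, 1, 18, 14, 17, 7, 8, 5 (positions 1,2,3,5,8,9,10,14,16,18); its 9 consecutive differences strictly alternate in sign, and length 10 is optimal.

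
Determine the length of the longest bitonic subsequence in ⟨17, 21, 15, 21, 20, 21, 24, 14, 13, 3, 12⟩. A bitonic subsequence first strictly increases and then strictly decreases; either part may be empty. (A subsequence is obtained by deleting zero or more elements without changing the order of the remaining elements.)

7

One longest bitonic subsequence is 17, 20, 21, 24, 14, 13, 12 (positions 1,5,6,7,8,9,11): it rises to 24 then falls. Length 7 is optimal.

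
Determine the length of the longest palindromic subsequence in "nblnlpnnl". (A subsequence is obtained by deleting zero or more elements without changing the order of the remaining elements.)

Using dp[i][j] = 2 + dp[i+1][j−1] if the ends match, else max(dp[i+1][j], dp[i][j−1]):
dp[1][9] = 5. A witness is lnnnl at positions 3,4,7,8,9.

5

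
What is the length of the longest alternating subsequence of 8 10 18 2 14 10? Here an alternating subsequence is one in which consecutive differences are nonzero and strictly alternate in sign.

5

Track the best alternating length ending on an up-step vs a down-step at each position: up/down = 1/1, 2/1, 2/1, 1/3, 4/3, 4/5.
The maximum over both is 5; one such subsequence is 8, 10, 2, 14, 10.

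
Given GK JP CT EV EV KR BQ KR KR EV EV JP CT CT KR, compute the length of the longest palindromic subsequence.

9

One longest palindromic subsequence is CT EV EV KR KR KR EV EV CT (positions 3,4,5,6,8,9,10,11,14); it reads the same forward and backward, and the interval DP gives dp[1][15] = 9.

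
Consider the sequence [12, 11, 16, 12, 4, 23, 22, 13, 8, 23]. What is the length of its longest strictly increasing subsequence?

4

One longest increasing subsequence is 12, 16, 22, 23 (positions 1,3,7,10), of length 4; no longer one exists.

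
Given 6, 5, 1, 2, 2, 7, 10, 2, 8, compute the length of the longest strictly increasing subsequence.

4

Let dp[i] be the longest increasing subsequence ending at position i. Then dp = [1, 1, 1, 2, 2, 3, 4, 2, 4].
The maximum is 4; one witness is 1, 2, 7, 10 at positions 3,4,6,7.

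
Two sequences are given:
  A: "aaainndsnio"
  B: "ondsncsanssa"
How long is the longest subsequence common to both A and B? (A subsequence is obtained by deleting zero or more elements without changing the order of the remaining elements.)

Backtracking the LCS table gives one alignment: n (A5,B2) → n (A6,B5) → s (A8,B7) → n (A9,B9).
So the longest common subsequence has length 4.

4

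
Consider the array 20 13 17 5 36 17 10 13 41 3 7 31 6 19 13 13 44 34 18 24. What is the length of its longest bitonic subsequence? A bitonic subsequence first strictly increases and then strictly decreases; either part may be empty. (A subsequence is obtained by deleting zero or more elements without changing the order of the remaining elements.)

7

Let inc[i] be the LIS ending at i and dec[i] the longest strictly decreasing subsequence starting at i. inc = [1, 1, 2, 1, 3, 2, 2, 3, 4, 1, 2, 4, 2, 4, 3, 3, 5, 5, 4, 5], dec = [5, 4, 4, 2, 5, 4, 3, 3, 4, 1, 2, 3, 1, 2, 1, 1, 3, 2, 1, 1].
max_i inc[i]+dec[i]−1 = 7, with one witness 13, 17, 36, 17, 13, 7, 6.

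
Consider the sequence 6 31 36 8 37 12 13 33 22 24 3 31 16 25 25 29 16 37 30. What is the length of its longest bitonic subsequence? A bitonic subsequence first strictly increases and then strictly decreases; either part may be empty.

One longest bitonic subsequence is 6, 8, 12, 13, 22, 24, 25, 29, 37, 30 (positions 1,4,6,7,9,10,14,16,18,19): it rises to 37 then falls. Length 10 is optimal.

10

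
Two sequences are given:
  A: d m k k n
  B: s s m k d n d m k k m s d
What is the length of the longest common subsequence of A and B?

4

Backtracking the LCS table gives one alignment: d (A1,B7) → m (A2,B8) → k (A3,B9) → k (A4,B10).
So the longest common subsequence has length 4.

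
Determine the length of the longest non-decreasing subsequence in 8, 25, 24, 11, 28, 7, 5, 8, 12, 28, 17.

Let dp[i] be the longest non-decreasing subsequence ending at position i. Then dp = [1, 2, 2, 2, 3, 1, 1, 2, 3, 4, 4].
The maximum is 4; one witness is 8, 25, 28, 28 at positions 1,2,5,10.

4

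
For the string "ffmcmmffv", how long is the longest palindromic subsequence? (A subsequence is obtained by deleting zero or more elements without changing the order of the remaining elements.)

7

Using dp[i][j] = 2 + dp[i+1][j−1] if the ends match, else max(dp[i+1][j], dp[i][j−1]):
dp[1][9] = 7. A witness is ffmmmff at positions 1,2,3,5,6,7,8.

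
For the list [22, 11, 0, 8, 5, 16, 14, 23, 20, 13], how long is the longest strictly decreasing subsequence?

Let dp[i] be the longest decreasing subsequence ending at position i. Then dp = [1, 2, 3, 3, 4, 2, 3, 1, 2, 4].
The maximum is 4; one witness is 22, 11, 8, 5 at positions 1,2,4,5.

4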